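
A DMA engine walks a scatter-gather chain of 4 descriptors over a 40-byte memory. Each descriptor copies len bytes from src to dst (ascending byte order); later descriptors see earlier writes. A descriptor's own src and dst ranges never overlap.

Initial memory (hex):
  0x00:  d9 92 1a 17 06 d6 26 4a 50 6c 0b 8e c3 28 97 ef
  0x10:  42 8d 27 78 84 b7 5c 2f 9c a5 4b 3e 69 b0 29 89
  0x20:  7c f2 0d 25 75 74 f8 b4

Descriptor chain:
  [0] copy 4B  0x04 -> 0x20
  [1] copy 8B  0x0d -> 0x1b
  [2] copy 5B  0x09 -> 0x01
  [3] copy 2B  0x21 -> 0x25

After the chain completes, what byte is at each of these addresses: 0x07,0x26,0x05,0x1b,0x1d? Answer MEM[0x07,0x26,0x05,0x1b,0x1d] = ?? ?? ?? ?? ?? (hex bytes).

MEM[0x07,0x26,0x05,0x1b,0x1d] = 4a 84 28 28 ef

[0] 0x04->0x20 len=4 : 06 d6 26 4a
[1] 0x0d->0x1b len=8 : 28 97 ef 42 8d 27 78 84
[2] 0x09->0x01 len=5 : 6c 0b 8e c3 28
[3] 0x21->0x25 len=2 : 78 84
query mem[0x07]=0x4a, mem[0x26]=0x84, mem[0x05]=0x28, mem[0x1b]=0x28, mem[0x1d]=0xef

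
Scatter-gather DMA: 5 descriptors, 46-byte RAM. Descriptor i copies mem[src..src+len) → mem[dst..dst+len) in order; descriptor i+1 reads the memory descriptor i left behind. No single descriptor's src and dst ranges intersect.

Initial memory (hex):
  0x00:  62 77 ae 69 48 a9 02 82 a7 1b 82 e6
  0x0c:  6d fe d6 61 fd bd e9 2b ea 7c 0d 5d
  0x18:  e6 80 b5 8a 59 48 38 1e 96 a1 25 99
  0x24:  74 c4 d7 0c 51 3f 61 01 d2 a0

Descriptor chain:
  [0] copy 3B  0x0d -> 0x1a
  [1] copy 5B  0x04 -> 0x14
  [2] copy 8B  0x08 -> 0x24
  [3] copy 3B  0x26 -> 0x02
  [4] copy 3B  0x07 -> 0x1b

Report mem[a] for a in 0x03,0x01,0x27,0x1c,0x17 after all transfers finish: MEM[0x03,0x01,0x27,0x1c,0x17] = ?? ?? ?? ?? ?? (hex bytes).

#0 dst[0x1a+3] := {0xfe,0xd6,0x61}
#1 dst[0x14+5] := {0x48,0xa9,0x02,0x82,0xa7}
#2 dst[0x24+8] := {0xa7,0x1b,0x82,0xe6,0x6d,0xfe,0xd6,0x61}
#3 dst[0x02+3] := {0x82,0xe6,0x6d}
#4 dst[0x1b+3] := {0x82,0xa7,0x1b}
query mem[0x03]=0xe6, mem[0x01]=0x77, mem[0x27]=0xe6, mem[0x1c]=0xa7, mem[0x17]=0x82

MEM[0x03,0x01,0x27,0x1c,0x17] = e6 77 e6 a7 82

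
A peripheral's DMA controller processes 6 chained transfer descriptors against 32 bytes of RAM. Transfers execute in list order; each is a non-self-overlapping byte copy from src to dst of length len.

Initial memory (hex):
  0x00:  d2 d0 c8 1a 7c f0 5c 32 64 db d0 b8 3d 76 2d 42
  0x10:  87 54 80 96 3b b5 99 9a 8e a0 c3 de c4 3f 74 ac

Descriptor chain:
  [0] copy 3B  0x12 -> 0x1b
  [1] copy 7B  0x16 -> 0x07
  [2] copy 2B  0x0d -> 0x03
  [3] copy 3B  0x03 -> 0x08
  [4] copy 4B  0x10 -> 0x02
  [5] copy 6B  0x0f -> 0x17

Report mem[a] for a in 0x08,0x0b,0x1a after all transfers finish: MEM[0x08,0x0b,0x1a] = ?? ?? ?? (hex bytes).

MEM[0x08,0x0b,0x1a] = 96 c3 80

[0] 0x12->0x1b len=3 : 80 96 3b
[1] 0x16->0x07 len=7 : 99 9a 8e a0 c3 80 96
[2] 0x0d->0x03 len=2 : 96 2d
[3] 0x03->0x08 len=3 : 96 2d f0
[4] 0x10->0x02 len=4 : 87 54 80 96
[5] 0x0f->0x17 len=6 : 42 87 54 80 96 3b
query mem[0x08]=0x96, mem[0x0b]=0xc3, mem[0x1a]=0x80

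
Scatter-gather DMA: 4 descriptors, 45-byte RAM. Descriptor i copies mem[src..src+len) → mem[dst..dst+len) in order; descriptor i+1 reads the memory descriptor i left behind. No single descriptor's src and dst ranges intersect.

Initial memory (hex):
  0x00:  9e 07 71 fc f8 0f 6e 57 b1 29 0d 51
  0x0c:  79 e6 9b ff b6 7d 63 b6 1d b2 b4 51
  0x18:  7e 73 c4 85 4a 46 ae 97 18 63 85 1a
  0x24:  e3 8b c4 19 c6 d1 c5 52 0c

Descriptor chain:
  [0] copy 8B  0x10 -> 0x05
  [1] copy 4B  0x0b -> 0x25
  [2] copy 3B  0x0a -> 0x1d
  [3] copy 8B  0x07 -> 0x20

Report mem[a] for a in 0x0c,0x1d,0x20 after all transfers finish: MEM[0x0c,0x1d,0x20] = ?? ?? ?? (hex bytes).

MEM[0x0c,0x1d,0x20] = 51 b2 63

#0 dst[0x05+8] := {0xb6,0x7d,0x63,0xb6,0x1d,0xb2,0xb4,0x51}
#1 dst[0x25+4] := {0xb4,0x51,0xe6,0x9b}
#2 dst[0x1d+3] := {0xb2,0xb4,0x51}
#3 dst[0x20+8] := {0x63,0xb6,0x1d,0xb2,0xb4,0x51,0xe6,0x9b}
query mem[0x0c]=0x51, mem[0x1d]=0xb2, mem[0x20]=0x63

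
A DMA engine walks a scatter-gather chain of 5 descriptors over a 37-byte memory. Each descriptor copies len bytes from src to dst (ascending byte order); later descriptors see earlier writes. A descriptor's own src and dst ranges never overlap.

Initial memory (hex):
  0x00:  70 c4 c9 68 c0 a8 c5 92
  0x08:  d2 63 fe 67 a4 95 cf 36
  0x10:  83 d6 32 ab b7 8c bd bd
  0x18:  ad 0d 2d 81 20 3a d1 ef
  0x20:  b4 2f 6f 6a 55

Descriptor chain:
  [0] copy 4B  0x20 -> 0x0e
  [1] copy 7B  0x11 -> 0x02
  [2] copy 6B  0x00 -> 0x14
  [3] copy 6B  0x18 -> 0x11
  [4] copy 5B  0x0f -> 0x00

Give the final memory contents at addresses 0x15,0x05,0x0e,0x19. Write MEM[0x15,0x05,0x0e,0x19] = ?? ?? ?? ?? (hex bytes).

MEM[0x15,0x05,0x0e,0x19] = 20 b7 b4 b7

  after D0: wrote 4B at 0x0e = b42f6f6a
  after D1: wrote 7B at 0x02 = 6a32abb78cbdbd
  after D2: wrote 6B at 0x14 = 70c46a32abb7
  after D3: wrote 6B at 0x11 = abb72d81203a
  after D4: wrote 5B at 0x00 = 2f6fabb72d
query mem[0x15]=0x20, mem[0x05]=0xb7, mem[0x0e]=0xb4, mem[0x19]=0xb7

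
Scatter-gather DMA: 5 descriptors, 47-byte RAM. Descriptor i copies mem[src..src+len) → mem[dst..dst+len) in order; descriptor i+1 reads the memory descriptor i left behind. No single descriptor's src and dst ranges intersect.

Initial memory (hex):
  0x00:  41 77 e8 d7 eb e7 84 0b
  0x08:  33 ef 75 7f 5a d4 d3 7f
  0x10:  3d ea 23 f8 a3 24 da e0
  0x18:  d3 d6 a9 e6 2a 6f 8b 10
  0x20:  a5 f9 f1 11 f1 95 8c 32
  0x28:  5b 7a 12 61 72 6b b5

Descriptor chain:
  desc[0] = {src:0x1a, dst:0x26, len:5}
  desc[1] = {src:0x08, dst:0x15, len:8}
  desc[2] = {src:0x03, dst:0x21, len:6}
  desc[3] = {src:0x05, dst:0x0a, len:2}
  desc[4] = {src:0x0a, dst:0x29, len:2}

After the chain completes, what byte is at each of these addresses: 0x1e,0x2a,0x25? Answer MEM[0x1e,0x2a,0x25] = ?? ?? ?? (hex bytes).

#0 dst[0x26+5] := {0xa9,0xe6,0x2a,0x6f,0x8b}
#1 dst[0x15+8] := {0x33,0xef,0x75,0x7f,0x5a,0xd4,0xd3,0x7f}
#2 dst[0x21+6] := {0xd7,0xeb,0xe7,0x84,0x0b,0x33}
#3 dst[0x0a+2] := {0xe7,0x84}
#4 dst[0x29+2] := {0xe7,0x84}
query mem[0x1e]=0x8b, mem[0x2a]=0x84, mem[0x25]=0x0b

MEM[0x1e,0x2a,0x25] = 8b 84 0b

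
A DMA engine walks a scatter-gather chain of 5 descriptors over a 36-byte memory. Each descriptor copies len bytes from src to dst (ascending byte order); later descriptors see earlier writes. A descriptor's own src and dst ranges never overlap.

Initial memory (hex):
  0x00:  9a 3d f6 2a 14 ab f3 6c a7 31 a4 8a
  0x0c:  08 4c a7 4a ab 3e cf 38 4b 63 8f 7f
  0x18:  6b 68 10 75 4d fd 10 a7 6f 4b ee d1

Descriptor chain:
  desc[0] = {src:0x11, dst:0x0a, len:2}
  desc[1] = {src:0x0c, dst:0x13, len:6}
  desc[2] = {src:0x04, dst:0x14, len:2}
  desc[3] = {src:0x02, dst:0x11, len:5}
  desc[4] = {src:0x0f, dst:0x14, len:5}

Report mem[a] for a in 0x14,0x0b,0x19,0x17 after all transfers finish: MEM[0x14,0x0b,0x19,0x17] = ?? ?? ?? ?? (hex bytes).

MEM[0x14,0x0b,0x19,0x17] = 4a cf 68 2a

#0 dst[0x0a+2] := {0x3e,0xcf}
#1 dst[0x13+6] := {0x08,0x4c,0xa7,0x4a,0xab,0x3e}
#2 dst[0x14+2] := {0x14,0xab}
#3 dst[0x11+5] := {0xf6,0x2a,0x14,0xab,0xf3}
#4 dst[0x14+5] := {0x4a,0xab,0xf6,0x2a,0x14}
query mem[0x14]=0x4a, mem[0x0b]=0xcf, mem[0x19]=0x68, mem[0x17]=0x2a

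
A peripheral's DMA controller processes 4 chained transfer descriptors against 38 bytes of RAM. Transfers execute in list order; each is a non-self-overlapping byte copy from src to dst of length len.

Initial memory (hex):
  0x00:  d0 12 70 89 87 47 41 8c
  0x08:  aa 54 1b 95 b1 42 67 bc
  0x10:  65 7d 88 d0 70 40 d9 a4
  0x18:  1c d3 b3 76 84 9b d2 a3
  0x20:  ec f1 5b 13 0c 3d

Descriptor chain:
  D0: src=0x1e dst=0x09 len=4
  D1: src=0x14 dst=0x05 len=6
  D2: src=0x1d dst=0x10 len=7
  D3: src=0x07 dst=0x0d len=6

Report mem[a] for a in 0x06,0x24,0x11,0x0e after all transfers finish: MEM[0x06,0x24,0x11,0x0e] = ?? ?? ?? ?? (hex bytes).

MEM[0x06,0x24,0x11,0x0e] = 40 0c ec a4

  after D0: wrote 4B at 0x09 = d2a3ecf1
  after D1: wrote 6B at 0x05 = 7040d9a41cd3
  after D2: wrote 7B at 0x10 = 9bd2a3ecf15b13
  after D3: wrote 6B at 0x0d = d9a41cd3ecf1
query mem[0x06]=0x40, mem[0x24]=0x0c, mem[0x11]=0xec, mem[0x0e]=0xa4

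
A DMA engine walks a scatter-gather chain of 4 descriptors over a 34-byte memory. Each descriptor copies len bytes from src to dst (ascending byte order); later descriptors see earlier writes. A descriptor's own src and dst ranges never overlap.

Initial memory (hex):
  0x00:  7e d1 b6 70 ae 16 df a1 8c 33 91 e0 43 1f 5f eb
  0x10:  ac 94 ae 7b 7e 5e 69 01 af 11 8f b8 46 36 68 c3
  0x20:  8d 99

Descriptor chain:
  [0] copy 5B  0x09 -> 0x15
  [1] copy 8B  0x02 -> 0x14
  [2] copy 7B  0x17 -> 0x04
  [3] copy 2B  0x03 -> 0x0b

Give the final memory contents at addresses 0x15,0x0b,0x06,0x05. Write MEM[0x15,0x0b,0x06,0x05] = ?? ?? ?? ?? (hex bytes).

#0 dst[0x15+5] := {0x33,0x91,0xe0,0x43,0x1f}
#1 dst[0x14+8] := {0xb6,0x70,0xae,0x16,0xdf,0xa1,0x8c,0x33}
#2 dst[0x04+7] := {0x16,0xdf,0xa1,0x8c,0x33,0x46,0x36}
#3 dst[0x0b+2] := {0x70,0x16}
query mem[0x15]=0x70, mem[0x0b]=0x70, mem[0x06]=0xa1, mem[0x05]=0xdf

MEM[0x15,0x0b,0x06,0x05] = 70 70 a1 df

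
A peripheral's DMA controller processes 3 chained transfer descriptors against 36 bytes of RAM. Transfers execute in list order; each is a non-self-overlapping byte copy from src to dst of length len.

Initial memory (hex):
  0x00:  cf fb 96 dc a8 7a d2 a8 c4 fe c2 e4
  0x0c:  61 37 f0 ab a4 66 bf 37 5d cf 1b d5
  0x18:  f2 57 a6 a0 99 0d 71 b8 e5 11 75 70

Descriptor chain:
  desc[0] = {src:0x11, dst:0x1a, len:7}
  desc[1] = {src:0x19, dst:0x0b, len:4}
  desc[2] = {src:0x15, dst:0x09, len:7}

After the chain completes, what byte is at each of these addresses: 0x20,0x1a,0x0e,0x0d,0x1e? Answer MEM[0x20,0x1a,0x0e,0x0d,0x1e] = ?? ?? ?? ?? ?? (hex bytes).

D0: mem[0x1a..0x20] <- [66 bf 37 5d cf 1b d5]
D1: mem[0x0b..0x0e] <- [57 66 bf 37]
D2: mem[0x09..0x0f] <- [cf 1b d5 f2 57 66 bf]
query mem[0x20]=0xd5, mem[0x1a]=0x66, mem[0x0e]=0x66, mem[0x0d]=0x57, mem[0x1e]=0xcf

MEM[0x20,0x1a,0x0e,0x0d,0x1e] = d5 66 66 57 cf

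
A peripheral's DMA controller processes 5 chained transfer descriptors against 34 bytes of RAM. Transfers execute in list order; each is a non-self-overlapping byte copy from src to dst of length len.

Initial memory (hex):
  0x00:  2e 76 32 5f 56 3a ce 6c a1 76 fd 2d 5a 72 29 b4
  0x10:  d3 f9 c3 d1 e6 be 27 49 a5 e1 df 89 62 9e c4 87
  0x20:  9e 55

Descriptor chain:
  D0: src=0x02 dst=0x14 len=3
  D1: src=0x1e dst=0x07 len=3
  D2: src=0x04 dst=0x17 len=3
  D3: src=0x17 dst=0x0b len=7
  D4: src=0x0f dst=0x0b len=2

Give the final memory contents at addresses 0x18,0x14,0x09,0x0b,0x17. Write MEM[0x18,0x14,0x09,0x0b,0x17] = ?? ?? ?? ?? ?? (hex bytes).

MEM[0x18,0x14,0x09,0x0b,0x17] = 3a 32 9e 89 56

D0: mem[0x14..0x16] <- [32 5f 56]
D1: mem[0x07..0x09] <- [c4 87 9e]
D2: mem[0x17..0x19] <- [56 3a ce]
D3: mem[0x0b..0x11] <- [56 3a ce df 89 62 9e]
D4: mem[0x0b..0x0c] <- [89 62]
query mem[0x18]=0x3a, mem[0x14]=0x32, mem[0x09]=0x9e, mem[0x0b]=0x89, mem[0x17]=0x56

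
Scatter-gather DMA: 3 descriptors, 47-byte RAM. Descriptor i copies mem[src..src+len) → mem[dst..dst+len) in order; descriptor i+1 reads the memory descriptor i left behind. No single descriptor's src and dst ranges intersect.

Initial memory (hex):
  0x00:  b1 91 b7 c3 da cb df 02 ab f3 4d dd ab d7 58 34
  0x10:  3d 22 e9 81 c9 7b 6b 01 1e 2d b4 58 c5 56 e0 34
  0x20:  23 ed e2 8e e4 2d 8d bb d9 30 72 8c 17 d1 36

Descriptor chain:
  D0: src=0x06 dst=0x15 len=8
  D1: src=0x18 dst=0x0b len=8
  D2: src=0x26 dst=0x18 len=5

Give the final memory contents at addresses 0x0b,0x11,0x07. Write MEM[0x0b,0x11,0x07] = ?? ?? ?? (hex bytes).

MEM[0x0b,0x11,0x07] = f3 e0 02

  after D0: wrote 8B at 0x15 = df02abf34dddabd7
  after D1: wrote 8B at 0x0b = f34dddabd756e034
  after D2: wrote 5B at 0x18 = 8dbbd93072
query mem[0x0b]=0xf3, mem[0x11]=0xe0, mem[0x07]=0x02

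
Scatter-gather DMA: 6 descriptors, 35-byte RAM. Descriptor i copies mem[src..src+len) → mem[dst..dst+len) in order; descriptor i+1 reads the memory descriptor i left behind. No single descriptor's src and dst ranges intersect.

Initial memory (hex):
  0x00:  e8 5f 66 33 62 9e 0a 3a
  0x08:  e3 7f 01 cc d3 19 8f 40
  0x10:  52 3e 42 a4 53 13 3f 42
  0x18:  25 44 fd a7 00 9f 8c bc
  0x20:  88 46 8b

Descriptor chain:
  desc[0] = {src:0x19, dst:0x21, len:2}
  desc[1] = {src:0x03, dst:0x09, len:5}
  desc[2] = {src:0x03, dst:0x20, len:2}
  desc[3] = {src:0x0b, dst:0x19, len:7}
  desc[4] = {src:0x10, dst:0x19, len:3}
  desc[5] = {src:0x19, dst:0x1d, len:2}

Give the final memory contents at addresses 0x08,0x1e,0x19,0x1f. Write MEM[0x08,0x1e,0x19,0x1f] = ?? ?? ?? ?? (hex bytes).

MEM[0x08,0x1e,0x19,0x1f] = e3 3e 52 3e

  after D0: wrote 2B at 0x21 = 44fd
  after D1: wrote 5B at 0x09 = 33629e0a3a
  after D2: wrote 2B at 0x20 = 3362
  after D3: wrote 7B at 0x19 = 9e0a3a8f40523e
  after D4: wrote 3B at 0x19 = 523e42
  after D5: wrote 2B at 0x1d = 523e
query mem[0x08]=0xe3, mem[0x1e]=0x3e, mem[0x19]=0x52, mem[0x1f]=0x3e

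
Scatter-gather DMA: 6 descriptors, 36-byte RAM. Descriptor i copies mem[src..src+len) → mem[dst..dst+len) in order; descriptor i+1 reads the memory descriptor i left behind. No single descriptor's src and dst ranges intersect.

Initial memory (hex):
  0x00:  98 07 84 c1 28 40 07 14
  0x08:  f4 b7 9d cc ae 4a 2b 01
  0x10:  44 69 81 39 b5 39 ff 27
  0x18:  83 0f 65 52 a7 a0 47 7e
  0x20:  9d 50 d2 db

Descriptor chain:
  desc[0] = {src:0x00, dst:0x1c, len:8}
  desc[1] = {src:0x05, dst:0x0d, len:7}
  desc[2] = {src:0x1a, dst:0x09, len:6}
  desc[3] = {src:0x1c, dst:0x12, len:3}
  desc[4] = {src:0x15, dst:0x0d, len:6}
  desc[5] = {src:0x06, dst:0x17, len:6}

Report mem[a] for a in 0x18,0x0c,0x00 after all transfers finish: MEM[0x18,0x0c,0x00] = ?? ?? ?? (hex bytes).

MEM[0x18,0x0c,0x00] = 14 07 98

D0: mem[0x1c..0x23] <- [98 07 84 c1 28 40 07 14]
D1: mem[0x0d..0x13] <- [40 07 14 f4 b7 9d cc]
D2: mem[0x09..0x0e] <- [65 52 98 07 84 c1]
D3: mem[0x12..0x14] <- [98 07 84]
D4: mem[0x0d..0x12] <- [39 ff 27 83 0f 65]
D5: mem[0x17..0x1c] <- [07 14 f4 65 52 98]
query mem[0x18]=0x14, mem[0x0c]=0x07, mem[0x00]=0x98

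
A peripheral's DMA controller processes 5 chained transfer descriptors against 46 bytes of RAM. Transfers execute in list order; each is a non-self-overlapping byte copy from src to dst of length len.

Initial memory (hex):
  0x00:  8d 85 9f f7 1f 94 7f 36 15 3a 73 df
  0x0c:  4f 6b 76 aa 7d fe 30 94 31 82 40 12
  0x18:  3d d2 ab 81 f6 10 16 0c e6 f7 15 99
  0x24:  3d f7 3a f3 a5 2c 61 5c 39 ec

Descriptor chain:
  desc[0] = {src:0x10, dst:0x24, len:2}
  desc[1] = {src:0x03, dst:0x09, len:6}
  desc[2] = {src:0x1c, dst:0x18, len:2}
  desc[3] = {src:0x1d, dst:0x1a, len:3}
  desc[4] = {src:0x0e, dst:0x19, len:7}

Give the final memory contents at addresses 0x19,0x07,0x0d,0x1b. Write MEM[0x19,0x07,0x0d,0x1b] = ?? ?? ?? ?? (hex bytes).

MEM[0x19,0x07,0x0d,0x1b] = 15 36 36 7d

#0 dst[0x24+2] := {0x7d,0xfe}
#1 dst[0x09+6] := {0xf7,0x1f,0x94,0x7f,0x36,0x15}
#2 dst[0x18+2] := {0xf6,0x10}
#3 dst[0x1a+3] := {0x10,0x16,0x0c}
#4 dst[0x19+7] := {0x15,0xaa,0x7d,0xfe,0x30,0x94,0x31}
query mem[0x19]=0x15, mem[0x07]=0x36, mem[0x0d]=0x36, mem[0x1b]=0x7d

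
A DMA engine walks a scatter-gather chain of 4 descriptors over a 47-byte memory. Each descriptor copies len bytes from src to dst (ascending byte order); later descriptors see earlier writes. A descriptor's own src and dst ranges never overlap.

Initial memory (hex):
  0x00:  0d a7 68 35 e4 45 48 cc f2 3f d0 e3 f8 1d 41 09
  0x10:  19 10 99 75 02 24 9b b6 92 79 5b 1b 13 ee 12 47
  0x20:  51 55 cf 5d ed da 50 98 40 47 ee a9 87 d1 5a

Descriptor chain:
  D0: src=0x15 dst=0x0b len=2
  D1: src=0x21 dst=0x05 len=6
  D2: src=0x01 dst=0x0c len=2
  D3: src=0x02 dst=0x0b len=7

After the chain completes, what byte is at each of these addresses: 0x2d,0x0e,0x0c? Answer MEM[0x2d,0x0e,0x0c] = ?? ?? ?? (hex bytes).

  after D0: wrote 2B at 0x0b = 249b
  after D1: wrote 6B at 0x05 = 55cf5dedda50
  after D2: wrote 2B at 0x0c = a768
  after D3: wrote 7B at 0x0b = 6835e455cf5ded
query mem[0x2d]=0xd1, mem[0x0e]=0x55, mem[0x0c]=0x35

MEM[0x2d,0x0e,0x0c] = d1 55 35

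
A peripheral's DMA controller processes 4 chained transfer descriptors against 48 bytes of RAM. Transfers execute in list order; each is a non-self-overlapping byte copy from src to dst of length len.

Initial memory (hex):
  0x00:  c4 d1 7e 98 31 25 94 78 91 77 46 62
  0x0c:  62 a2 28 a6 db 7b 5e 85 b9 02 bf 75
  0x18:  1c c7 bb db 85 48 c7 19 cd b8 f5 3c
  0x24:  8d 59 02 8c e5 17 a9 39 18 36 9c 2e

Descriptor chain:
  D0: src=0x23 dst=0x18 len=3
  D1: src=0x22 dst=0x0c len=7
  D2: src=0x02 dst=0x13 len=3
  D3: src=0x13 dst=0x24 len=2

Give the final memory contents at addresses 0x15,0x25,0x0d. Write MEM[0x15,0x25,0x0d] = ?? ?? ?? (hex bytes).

MEM[0x15,0x25,0x0d] = 31 98 3c

  after D0: wrote 3B at 0x18 = 3c8d59
  after D1: wrote 7B at 0x0c = f53c8d59028ce5
  after D2: wrote 3B at 0x13 = 7e9831
  after D3: wrote 2B at 0x24 = 7e98
query mem[0x15]=0x31, mem[0x25]=0x98, mem[0x0d]=0x3c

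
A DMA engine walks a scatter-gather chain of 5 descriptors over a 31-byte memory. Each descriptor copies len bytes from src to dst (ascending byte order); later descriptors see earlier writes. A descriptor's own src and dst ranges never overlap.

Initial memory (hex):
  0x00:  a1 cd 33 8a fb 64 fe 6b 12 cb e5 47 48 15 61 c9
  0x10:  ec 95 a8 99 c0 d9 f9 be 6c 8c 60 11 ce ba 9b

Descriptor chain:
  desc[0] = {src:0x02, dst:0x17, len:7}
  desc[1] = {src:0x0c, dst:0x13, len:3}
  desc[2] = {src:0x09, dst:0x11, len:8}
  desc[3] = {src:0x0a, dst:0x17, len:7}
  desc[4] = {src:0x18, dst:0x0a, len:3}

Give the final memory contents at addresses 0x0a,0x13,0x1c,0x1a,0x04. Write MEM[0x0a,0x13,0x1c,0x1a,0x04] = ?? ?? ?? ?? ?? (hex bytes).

#0 dst[0x17+7] := {0x33,0x8a,0xfb,0x64,0xfe,0x6b,0x12}
#1 dst[0x13+3] := {0x48,0x15,0x61}
#2 dst[0x11+8] := {0xcb,0xe5,0x47,0x48,0x15,0x61,0xc9,0xec}
#3 dst[0x17+7] := {0xe5,0x47,0x48,0x15,0x61,0xc9,0xec}
#4 dst[0x0a+3] := {0x47,0x48,0x15}
query mem[0x0a]=0x47, mem[0x13]=0x47, mem[0x1c]=0xc9, mem[0x1a]=0x15, mem[0x04]=0xfb

MEM[0x0a,0x13,0x1c,0x1a,0x04] = 47 47 c9 15 fb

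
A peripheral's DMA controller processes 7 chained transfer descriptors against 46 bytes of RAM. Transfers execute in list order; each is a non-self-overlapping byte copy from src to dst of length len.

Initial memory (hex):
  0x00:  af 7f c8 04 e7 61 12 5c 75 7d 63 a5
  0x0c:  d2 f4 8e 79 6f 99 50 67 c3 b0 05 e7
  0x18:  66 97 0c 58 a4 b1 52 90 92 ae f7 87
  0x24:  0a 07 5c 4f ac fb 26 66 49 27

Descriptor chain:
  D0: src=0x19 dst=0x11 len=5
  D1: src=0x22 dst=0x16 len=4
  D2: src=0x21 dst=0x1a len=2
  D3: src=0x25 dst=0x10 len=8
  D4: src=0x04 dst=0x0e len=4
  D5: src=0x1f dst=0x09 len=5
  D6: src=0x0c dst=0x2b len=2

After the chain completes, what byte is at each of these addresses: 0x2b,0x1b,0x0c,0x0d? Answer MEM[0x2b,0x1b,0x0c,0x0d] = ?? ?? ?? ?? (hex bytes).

#0 dst[0x11+5] := {0x97,0x0c,0x58,0xa4,0xb1}
#1 dst[0x16+4] := {0xf7,0x87,0x0a,0x07}
#2 dst[0x1a+2] := {0xae,0xf7}
#3 dst[0x10+8] := {0x07,0x5c,0x4f,0xac,0xfb,0x26,0x66,0x49}
#4 dst[0x0e+4] := {0xe7,0x61,0x12,0x5c}
#5 dst[0x09+5] := {0x90,0x92,0xae,0xf7,0x87}
#6 dst[0x2b+2] := {0xf7,0x87}
query mem[0x2b]=0xf7, mem[0x1b]=0xf7, mem[0x0c]=0xf7, mem[0x0d]=0x87

MEM[0x2b,0x1b,0x0c,0x0d] = f7 f7 f7 87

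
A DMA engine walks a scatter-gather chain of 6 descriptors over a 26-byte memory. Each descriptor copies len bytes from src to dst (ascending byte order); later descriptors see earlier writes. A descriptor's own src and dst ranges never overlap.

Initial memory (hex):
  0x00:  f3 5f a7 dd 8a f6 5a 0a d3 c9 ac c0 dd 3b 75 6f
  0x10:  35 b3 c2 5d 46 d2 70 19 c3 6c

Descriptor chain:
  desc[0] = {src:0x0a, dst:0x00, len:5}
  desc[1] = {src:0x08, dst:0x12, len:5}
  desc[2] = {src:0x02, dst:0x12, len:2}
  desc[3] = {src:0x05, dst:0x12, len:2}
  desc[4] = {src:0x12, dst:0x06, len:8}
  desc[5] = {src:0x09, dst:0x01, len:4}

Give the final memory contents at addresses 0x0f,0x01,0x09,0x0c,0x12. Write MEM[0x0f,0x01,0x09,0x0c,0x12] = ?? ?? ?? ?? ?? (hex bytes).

MEM[0x0f,0x01,0x09,0x0c,0x12] = 6f c0 c0 c3 f6

[0] 0x0a->0x00 len=5 : ac c0 dd 3b 75
[1] 0x08->0x12 len=5 : d3 c9 ac c0 dd
[2] 0x02->0x12 len=2 : dd 3b
[3] 0x05->0x12 len=2 : f6 5a
[4] 0x12->0x06 len=8 : f6 5a ac c0 dd 19 c3 6c
[5] 0x09->0x01 len=4 : c0 dd 19 c3
query mem[0x0f]=0x6f, mem[0x01]=0xc0, mem[0x09]=0xc0, mem[0x0c]=0xc3, mem[0x12]=0xf6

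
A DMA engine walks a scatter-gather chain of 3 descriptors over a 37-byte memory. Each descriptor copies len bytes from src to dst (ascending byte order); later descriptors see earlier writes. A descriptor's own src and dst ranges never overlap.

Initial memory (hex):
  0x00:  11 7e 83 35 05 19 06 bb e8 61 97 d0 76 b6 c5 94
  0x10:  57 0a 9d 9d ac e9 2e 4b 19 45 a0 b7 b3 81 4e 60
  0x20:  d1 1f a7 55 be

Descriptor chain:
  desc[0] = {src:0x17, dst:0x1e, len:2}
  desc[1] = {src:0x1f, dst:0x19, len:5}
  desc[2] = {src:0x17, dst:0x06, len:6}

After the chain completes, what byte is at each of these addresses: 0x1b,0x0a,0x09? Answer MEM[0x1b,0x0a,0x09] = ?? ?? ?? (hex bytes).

MEM[0x1b,0x0a,0x09] = 1f 1f d1

[0] 0x17->0x1e len=2 : 4b 19
[1] 0x1f->0x19 len=5 : 19 d1 1f a7 55
[2] 0x17->0x06 len=6 : 4b 19 19 d1 1f a7
query mem[0x1b]=0x1f, mem[0x0a]=0x1f, mem[0x09]=0xd1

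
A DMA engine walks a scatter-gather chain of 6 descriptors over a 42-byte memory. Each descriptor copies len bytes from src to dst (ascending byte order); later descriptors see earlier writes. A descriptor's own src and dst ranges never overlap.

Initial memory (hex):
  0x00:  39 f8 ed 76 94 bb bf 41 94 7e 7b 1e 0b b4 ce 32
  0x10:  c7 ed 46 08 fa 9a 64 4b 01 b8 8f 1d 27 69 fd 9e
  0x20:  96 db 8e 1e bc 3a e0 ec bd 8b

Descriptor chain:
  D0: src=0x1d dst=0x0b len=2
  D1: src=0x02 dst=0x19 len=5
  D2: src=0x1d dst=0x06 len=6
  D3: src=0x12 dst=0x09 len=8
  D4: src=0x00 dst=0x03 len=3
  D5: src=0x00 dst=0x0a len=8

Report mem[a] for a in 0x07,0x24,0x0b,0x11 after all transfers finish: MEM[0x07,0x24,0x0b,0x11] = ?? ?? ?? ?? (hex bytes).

D0: mem[0x0b..0x0c] <- [69 fd]
D1: mem[0x19..0x1d] <- [ed 76 94 bb bf]
D2: mem[0x06..0x0b] <- [bf fd 9e 96 db 8e]
D3: mem[0x09..0x10] <- [46 08 fa 9a 64 4b 01 ed]
D4: mem[0x03..0x05] <- [39 f8 ed]
D5: mem[0x0a..0x11] <- [39 f8 ed 39 f8 ed bf fd]
query mem[0x07]=0xfd, mem[0x24]=0xbc, mem[0x0b]=0xf8, mem[0x11]=0xfd

MEM[0x07,0x24,0x0b,0x11] = fd bc f8 fd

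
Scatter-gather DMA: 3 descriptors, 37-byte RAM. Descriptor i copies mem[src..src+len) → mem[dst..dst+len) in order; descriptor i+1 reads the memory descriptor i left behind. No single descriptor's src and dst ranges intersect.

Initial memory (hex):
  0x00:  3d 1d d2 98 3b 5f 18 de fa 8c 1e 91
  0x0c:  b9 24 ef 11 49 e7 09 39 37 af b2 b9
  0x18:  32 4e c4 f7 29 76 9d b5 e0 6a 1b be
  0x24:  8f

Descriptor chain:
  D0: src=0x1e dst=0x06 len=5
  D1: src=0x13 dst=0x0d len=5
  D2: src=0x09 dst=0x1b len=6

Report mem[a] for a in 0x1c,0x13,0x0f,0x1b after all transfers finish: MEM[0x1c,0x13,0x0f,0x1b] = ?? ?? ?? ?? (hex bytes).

#0 dst[0x06+5] := {0x9d,0xb5,0xe0,0x6a,0x1b}
#1 dst[0x0d+5] := {0x39,0x37,0xaf,0xb2,0xb9}
#2 dst[0x1b+6] := {0x6a,0x1b,0x91,0xb9,0x39,0x37}
query mem[0x1c]=0x1b, mem[0x13]=0x39, mem[0x0f]=0xaf, mem[0x1b]=0x6a

MEM[0x1c,0x13,0x0f,0x1b] = 1b 39 af 6a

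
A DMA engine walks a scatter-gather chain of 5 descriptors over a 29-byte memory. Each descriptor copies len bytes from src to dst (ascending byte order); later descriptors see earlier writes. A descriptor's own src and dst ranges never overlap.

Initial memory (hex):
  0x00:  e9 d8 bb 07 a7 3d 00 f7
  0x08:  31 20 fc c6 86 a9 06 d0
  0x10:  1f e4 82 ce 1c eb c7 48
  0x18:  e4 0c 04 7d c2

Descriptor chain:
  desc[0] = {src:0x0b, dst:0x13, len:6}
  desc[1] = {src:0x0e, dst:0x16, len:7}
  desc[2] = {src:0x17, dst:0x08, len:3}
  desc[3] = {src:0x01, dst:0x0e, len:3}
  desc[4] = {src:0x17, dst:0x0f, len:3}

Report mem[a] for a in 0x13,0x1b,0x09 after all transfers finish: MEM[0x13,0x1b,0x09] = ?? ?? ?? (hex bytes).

MEM[0x13,0x1b,0x09] = c6 c6 1f

D0: mem[0x13..0x18] <- [c6 86 a9 06 d0 1f]
D1: mem[0x16..0x1c] <- [06 d0 1f e4 82 c6 86]
D2: mem[0x08..0x0a] <- [d0 1f e4]
D3: mem[0x0e..0x10] <- [d8 bb 07]
D4: mem[0x0f..0x11] <- [d0 1f e4]
query mem[0x13]=0xc6, mem[0x1b]=0xc6, mem[0x09]=0x1f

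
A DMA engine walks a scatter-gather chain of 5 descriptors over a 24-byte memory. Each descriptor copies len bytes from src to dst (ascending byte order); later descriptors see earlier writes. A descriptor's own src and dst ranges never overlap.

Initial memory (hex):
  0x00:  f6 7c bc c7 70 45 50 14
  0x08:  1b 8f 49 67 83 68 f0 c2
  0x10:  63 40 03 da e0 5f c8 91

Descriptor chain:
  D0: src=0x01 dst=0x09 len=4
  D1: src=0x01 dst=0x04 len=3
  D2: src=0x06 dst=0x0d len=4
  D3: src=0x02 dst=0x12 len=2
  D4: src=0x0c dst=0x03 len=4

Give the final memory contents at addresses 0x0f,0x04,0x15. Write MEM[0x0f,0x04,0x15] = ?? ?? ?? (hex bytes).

#0 dst[0x09+4] := {0x7c,0xbc,0xc7,0x70}
#1 dst[0x04+3] := {0x7c,0xbc,0xc7}
#2 dst[0x0d+4] := {0xc7,0x14,0x1b,0x7c}
#3 dst[0x12+2] := {0xbc,0xc7}
#4 dst[0x03+4] := {0x70,0xc7,0x14,0x1b}
query mem[0x0f]=0x1b, mem[0x04]=0xc7, mem[0x15]=0x5f

MEM[0x0f,0x04,0x15] = 1b c7 5f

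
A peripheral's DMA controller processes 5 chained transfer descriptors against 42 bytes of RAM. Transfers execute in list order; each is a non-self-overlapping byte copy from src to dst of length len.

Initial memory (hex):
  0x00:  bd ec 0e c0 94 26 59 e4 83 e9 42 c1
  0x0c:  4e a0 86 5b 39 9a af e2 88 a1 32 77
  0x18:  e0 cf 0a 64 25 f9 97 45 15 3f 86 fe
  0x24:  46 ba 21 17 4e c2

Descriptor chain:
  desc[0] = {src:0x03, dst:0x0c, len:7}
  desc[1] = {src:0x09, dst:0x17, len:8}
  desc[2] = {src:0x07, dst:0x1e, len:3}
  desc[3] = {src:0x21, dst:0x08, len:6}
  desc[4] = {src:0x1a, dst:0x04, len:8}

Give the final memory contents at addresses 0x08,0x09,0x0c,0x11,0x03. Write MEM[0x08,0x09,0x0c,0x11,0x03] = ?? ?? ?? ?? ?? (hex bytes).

MEM[0x08,0x09,0x0c,0x11,0x03] = e4 83 ba 83 c0

D0: mem[0x0c..0x12] <- [c0 94 26 59 e4 83 e9]
D1: mem[0x17..0x1e] <- [e9 42 c1 c0 94 26 59 e4]
D2: mem[0x1e..0x20] <- [e4 83 e9]
D3: mem[0x08..0x0d] <- [3f 86 fe 46 ba 21]
D4: mem[0x04..0x0b] <- [c0 94 26 59 e4 83 e9 3f]
query mem[0x08]=0xe4, mem[0x09]=0x83, mem[0x0c]=0xba, mem[0x11]=0x83, mem[0x03]=0xc0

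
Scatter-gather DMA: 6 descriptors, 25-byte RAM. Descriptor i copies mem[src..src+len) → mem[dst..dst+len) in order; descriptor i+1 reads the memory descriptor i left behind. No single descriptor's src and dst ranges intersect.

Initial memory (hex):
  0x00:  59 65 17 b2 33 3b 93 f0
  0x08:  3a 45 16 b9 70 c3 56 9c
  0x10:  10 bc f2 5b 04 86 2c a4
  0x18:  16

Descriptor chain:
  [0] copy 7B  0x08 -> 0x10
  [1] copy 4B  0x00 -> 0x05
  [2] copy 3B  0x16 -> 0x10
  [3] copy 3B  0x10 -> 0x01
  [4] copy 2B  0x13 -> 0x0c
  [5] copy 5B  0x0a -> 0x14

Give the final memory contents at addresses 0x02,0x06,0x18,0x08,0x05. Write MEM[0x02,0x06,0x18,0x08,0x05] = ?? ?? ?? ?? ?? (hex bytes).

D0: mem[0x10..0x16] <- [3a 45 16 b9 70 c3 56]
D1: mem[0x05..0x08] <- [59 65 17 b2]
D2: mem[0x10..0x12] <- [56 a4 16]
D3: mem[0x01..0x03] <- [56 a4 16]
D4: mem[0x0c..0x0d] <- [b9 70]
D5: mem[0x14..0x18] <- [16 b9 b9 70 56]
query mem[0x02]=0xa4, mem[0x06]=0x65, mem[0x18]=0x56, mem[0x08]=0xb2, mem[0x05]=0x59

MEM[0x02,0x06,0x18,0x08,0x05] = a4 65 56 b2 59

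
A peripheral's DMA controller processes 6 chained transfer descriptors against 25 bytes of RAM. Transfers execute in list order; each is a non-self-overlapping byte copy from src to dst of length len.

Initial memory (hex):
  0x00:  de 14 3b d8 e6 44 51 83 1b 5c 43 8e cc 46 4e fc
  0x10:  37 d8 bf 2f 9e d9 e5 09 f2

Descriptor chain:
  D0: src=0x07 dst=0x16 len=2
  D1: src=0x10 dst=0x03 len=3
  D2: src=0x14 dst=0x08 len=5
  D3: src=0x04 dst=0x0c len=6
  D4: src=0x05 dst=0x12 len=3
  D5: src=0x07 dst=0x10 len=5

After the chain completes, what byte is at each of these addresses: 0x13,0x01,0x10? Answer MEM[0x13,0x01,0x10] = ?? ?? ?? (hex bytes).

[0] 0x07->0x16 len=2 : 83 1b
[1] 0x10->0x03 len=3 : 37 d8 bf
[2] 0x14->0x08 len=5 : 9e d9 83 1b f2
[3] 0x04->0x0c len=6 : d8 bf 51 83 9e d9
[4] 0x05->0x12 len=3 : bf 51 83
[5] 0x07->0x10 len=5 : 83 9e d9 83 1b
query mem[0x13]=0x83, mem[0x01]=0x14, mem[0x10]=0x83

MEM[0x13,0x01,0x10] = 83 14 83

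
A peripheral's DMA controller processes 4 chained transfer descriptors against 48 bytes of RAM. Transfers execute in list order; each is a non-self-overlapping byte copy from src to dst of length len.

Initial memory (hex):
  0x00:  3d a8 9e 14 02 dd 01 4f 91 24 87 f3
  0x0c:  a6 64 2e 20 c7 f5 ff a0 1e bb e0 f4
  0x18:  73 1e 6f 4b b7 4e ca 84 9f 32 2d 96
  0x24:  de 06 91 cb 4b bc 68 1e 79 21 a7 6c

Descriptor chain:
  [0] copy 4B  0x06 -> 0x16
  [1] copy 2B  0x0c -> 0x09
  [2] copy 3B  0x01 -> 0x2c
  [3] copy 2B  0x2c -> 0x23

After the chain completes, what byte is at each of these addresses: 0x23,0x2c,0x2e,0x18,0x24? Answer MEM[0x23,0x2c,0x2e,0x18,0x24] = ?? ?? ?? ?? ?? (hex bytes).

[0] 0x06->0x16 len=4 : 01 4f 91 24
[1] 0x0c->0x09 len=2 : a6 64
[2] 0x01->0x2c len=3 : a8 9e 14
[3] 0x2c->0x23 len=2 : a8 9e
query mem[0x23]=0xa8, mem[0x2c]=0xa8, mem[0x2e]=0x14, mem[0x18]=0x91, mem[0x24]=0x9e

MEM[0x23,0x2c,0x2e,0x18,0x24] = a8 a8 14 91 9e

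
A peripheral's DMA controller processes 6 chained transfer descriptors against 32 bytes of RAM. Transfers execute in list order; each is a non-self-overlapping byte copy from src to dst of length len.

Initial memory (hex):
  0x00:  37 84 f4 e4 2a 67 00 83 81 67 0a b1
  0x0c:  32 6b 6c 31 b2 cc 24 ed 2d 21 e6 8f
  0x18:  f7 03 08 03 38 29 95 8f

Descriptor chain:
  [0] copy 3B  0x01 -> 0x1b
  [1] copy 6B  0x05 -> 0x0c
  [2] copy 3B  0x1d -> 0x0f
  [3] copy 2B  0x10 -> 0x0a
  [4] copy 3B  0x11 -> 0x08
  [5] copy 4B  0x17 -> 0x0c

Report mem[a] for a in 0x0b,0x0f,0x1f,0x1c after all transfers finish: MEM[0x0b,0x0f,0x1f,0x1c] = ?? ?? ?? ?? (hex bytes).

MEM[0x0b,0x0f,0x1f,0x1c] = 8f 08 8f f4

[0] 0x01->0x1b len=3 : 84 f4 e4
[1] 0x05->0x0c len=6 : 67 00 83 81 67 0a
[2] 0x1d->0x0f len=3 : e4 95 8f
[3] 0x10->0x0a len=2 : 95 8f
[4] 0x11->0x08 len=3 : 8f 24 ed
[5] 0x17->0x0c len=4 : 8f f7 03 08
query mem[0x0b]=0x8f, mem[0x0f]=0x08, mem[0x1f]=0x8f, mem[0x1c]=0xf4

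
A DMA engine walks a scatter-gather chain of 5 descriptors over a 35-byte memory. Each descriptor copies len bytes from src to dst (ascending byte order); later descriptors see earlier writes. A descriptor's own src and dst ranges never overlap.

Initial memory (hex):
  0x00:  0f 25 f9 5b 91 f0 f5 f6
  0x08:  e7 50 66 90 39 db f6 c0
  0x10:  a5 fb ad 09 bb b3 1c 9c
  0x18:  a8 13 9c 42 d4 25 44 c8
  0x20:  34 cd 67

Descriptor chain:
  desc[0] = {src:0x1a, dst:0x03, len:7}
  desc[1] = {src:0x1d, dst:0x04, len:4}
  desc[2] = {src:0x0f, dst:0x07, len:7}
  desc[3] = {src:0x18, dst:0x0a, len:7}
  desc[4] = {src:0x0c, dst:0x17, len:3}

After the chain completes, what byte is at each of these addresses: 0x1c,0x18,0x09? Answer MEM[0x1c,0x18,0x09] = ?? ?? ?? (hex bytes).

MEM[0x1c,0x18,0x09] = d4 42 fb

  after D0: wrote 7B at 0x03 = 9c42d42544c834
  after D1: wrote 4B at 0x04 = 2544c834
  after D2: wrote 7B at 0x07 = c0a5fbad09bbb3
  after D3: wrote 7B at 0x0a = a8139c42d42544
  after D4: wrote 3B at 0x17 = 9c42d4
query mem[0x1c]=0xd4, mem[0x18]=0x42, mem[0x09]=0xfb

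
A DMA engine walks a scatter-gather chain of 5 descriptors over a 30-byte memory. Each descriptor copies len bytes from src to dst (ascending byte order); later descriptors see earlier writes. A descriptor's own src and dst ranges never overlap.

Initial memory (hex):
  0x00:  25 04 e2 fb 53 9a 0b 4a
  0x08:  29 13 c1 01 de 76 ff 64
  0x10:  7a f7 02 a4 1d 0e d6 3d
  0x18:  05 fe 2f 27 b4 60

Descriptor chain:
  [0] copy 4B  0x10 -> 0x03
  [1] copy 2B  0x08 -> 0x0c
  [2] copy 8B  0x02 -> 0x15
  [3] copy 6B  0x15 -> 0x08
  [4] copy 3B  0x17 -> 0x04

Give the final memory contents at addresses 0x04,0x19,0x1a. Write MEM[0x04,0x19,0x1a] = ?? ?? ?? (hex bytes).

#0 dst[0x03+4] := {0x7a,0xf7,0x02,0xa4}
#1 dst[0x0c+2] := {0x29,0x13}
#2 dst[0x15+8] := {0xe2,0x7a,0xf7,0x02,0xa4,0x4a,0x29,0x13}
#3 dst[0x08+6] := {0xe2,0x7a,0xf7,0x02,0xa4,0x4a}
#4 dst[0x04+3] := {0xf7,0x02,0xa4}
query mem[0x04]=0xf7, mem[0x19]=0xa4, mem[0x1a]=0x4a

MEM[0x04,0x19,0x1a] = f7 a4 4a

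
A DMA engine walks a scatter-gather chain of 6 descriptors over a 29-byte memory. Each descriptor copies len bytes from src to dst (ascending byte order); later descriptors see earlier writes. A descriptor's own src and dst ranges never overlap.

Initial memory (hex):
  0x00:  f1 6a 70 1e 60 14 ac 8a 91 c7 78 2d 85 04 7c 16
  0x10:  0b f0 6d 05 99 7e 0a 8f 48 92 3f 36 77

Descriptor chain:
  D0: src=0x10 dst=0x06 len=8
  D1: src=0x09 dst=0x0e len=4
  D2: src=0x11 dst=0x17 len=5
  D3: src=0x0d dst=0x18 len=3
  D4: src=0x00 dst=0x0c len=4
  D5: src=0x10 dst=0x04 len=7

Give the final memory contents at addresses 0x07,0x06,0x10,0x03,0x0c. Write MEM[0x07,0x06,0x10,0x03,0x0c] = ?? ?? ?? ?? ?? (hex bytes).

[0] 0x10->0x06 len=8 : 0b f0 6d 05 99 7e 0a 8f
[1] 0x09->0x0e len=4 : 05 99 7e 0a
[2] 0x11->0x17 len=5 : 0a 6d 05 99 7e
[3] 0x0d->0x18 len=3 : 8f 05 99
[4] 0x00->0x0c len=4 : f1 6a 70 1e
[5] 0x10->0x04 len=7 : 7e 0a 6d 05 99 7e 0a
query mem[0x07]=0x05, mem[0x06]=0x6d, mem[0x10]=0x7e, mem[0x03]=0x1e, mem[0x0c]=0xf1

MEM[0x07,0x06,0x10,0x03,0x0c] = 05 6d 7e 1e f1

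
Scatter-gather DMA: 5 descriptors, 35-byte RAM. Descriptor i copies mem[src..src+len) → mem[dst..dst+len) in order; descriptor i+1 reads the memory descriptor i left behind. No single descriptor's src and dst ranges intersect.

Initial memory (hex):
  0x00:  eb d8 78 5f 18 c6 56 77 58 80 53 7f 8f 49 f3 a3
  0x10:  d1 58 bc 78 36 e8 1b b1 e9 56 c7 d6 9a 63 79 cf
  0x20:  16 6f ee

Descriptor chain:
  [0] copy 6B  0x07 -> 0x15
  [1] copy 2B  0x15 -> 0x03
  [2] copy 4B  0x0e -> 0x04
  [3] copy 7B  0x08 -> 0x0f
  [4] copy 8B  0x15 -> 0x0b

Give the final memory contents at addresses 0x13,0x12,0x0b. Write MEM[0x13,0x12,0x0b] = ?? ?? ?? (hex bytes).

D0: mem[0x15..0x1a] <- [77 58 80 53 7f 8f]
D1: mem[0x03..0x04] <- [77 58]
D2: mem[0x04..0x07] <- [f3 a3 d1 58]
D3: mem[0x0f..0x15] <- [58 80 53 7f 8f 49 f3]
D4: mem[0x0b..0x12] <- [f3 58 80 53 7f 8f d6 9a]
query mem[0x13]=0x8f, mem[0x12]=0x9a, mem[0x0b]=0xf3

MEM[0x13,0x12,0x0b] = 8f 9a f3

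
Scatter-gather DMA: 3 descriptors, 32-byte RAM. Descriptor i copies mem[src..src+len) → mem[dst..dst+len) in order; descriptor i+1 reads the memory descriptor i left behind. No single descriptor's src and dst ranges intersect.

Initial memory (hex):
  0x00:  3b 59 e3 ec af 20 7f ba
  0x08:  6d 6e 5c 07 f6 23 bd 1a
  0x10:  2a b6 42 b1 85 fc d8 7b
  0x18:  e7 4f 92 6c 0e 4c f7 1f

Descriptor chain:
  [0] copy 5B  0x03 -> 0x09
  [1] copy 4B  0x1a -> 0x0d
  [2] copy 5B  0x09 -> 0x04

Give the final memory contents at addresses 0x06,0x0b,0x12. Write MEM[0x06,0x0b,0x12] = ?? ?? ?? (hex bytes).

  after D0: wrote 5B at 0x09 = ecaf207fba
  after D1: wrote 4B at 0x0d = 926c0e4c
  after D2: wrote 5B at 0x04 = ecaf207f92
query mem[0x06]=0x20, mem[0x0b]=0x20, mem[0x12]=0x42

MEM[0x06,0x0b,0x12] = 20 20 42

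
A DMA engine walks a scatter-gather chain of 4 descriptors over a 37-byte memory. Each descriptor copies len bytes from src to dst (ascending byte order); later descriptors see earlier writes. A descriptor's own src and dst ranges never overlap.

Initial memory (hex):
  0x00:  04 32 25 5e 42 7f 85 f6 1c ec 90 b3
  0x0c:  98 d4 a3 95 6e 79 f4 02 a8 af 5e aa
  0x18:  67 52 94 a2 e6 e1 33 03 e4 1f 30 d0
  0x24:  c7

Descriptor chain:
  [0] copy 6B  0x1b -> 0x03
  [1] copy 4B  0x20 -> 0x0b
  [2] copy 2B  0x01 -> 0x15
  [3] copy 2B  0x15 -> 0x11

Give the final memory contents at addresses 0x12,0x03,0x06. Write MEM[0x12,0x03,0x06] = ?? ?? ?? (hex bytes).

[0] 0x1b->0x03 len=6 : a2 e6 e1 33 03 e4
[1] 0x20->0x0b len=4 : e4 1f 30 d0
[2] 0x01->0x15 len=2 : 32 25
[3] 0x15->0x11 len=2 : 32 25
query mem[0x12]=0x25, mem[0x03]=0xa2, mem[0x06]=0x33

MEM[0x12,0x03,0x06] = 25 a2 33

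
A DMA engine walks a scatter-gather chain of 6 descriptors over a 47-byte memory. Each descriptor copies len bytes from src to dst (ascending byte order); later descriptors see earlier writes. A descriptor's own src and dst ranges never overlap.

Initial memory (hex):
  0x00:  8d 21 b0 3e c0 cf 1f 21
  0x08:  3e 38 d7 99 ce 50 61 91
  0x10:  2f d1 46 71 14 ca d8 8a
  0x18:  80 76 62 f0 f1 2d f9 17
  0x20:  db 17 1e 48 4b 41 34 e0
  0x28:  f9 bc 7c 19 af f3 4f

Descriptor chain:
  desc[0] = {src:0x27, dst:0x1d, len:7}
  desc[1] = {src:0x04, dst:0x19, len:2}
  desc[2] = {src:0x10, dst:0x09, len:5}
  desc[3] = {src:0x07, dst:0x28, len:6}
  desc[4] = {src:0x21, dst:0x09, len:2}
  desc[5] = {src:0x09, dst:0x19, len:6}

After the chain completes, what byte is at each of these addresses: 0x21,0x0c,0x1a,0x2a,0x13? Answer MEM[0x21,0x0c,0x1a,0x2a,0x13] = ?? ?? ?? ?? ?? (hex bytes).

MEM[0x21,0x0c,0x1a,0x2a,0x13] = 19 71 af 2f 71

  after D0: wrote 7B at 0x1d = e0f9bc7c19aff3
  after D1: wrote 2B at 0x19 = c0cf
  after D2: wrote 5B at 0x09 = 2fd1467114
  after D3: wrote 6B at 0x28 = 213e2fd14671
  after D4: wrote 2B at 0x09 = 19af
  after D5: wrote 6B at 0x19 = 19af46711461
query mem[0x21]=0x19, mem[0x0c]=0x71, mem[0x1a]=0xaf, mem[0x2a]=0x2f, mem[0x13]=0x71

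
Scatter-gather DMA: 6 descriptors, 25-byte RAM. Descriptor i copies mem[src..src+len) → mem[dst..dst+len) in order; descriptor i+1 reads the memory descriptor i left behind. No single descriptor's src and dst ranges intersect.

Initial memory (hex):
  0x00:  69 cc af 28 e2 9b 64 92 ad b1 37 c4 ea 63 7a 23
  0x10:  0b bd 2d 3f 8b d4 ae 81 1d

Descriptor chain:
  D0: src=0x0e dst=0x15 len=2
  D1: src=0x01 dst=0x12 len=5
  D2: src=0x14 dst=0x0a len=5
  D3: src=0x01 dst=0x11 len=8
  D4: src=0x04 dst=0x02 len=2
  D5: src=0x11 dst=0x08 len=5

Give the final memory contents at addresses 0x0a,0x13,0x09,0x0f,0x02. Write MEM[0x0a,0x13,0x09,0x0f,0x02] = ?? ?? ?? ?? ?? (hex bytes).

D0: mem[0x15..0x16] <- [7a 23]
D1: mem[0x12..0x16] <- [cc af 28 e2 9b]
D2: mem[0x0a..0x0e] <- [28 e2 9b 81 1d]
D3: mem[0x11..0x18] <- [cc af 28 e2 9b 64 92 ad]
D4: mem[0x02..0x03] <- [e2 9b]
D5: mem[0x08..0x0c] <- [cc af 28 e2 9b]
query mem[0x0a]=0x28, mem[0x13]=0x28, mem[0x09]=0xaf, mem[0x0f]=0x23, mem[0x02]=0xe2

MEM[0x0a,0x13,0x09,0x0f,0x02] = 28 28 af 23 e2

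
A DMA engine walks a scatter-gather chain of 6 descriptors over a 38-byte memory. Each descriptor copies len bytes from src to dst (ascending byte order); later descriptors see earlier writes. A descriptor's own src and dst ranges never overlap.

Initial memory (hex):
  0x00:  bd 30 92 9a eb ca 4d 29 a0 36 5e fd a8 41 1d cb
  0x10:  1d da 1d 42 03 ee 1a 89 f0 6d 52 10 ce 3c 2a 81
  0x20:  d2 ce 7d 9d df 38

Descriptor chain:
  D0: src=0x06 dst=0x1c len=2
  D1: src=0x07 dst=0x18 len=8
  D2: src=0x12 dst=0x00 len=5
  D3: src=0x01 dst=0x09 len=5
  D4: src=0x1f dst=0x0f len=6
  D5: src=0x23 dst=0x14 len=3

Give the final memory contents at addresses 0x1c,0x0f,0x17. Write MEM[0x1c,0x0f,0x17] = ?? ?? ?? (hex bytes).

MEM[0x1c,0x0f,0x17] = fd 1d 89

#0 dst[0x1c+2] := {0x4d,0x29}
#1 dst[0x18+8] := {0x29,0xa0,0x36,0x5e,0xfd,0xa8,0x41,0x1d}
#2 dst[0x00+5] := {0x1d,0x42,0x03,0xee,0x1a}
#3 dst[0x09+5] := {0x42,0x03,0xee,0x1a,0xca}
#4 dst[0x0f+6] := {0x1d,0xd2,0xce,0x7d,0x9d,0xdf}
#5 dst[0x14+3] := {0x9d,0xdf,0x38}
query mem[0x1c]=0xfd, mem[0x0f]=0x1d, mem[0x17]=0x89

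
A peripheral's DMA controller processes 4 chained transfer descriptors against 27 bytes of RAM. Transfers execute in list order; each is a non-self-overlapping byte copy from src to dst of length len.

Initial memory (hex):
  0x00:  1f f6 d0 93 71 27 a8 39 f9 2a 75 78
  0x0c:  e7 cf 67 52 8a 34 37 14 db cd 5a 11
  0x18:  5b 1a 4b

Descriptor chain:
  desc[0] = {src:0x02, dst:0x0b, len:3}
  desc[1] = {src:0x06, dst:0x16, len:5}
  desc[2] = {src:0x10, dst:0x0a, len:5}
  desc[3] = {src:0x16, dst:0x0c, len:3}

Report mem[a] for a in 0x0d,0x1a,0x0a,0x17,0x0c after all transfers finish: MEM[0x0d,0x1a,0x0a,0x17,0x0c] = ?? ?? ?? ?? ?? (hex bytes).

  after D0: wrote 3B at 0x0b = d09371
  after D1: wrote 5B at 0x16 = a839f92a75
  after D2: wrote 5B at 0x0a = 8a343714db
  after D3: wrote 3B at 0x0c = a839f9
query mem[0x0d]=0x39, mem[0x1a]=0x75, mem[0x0a]=0x8a, mem[0x17]=0x39, mem[0x0c]=0xa8

MEM[0x0d,0x1a,0x0a,0x17,0x0c] = 39 75 8a 39 a8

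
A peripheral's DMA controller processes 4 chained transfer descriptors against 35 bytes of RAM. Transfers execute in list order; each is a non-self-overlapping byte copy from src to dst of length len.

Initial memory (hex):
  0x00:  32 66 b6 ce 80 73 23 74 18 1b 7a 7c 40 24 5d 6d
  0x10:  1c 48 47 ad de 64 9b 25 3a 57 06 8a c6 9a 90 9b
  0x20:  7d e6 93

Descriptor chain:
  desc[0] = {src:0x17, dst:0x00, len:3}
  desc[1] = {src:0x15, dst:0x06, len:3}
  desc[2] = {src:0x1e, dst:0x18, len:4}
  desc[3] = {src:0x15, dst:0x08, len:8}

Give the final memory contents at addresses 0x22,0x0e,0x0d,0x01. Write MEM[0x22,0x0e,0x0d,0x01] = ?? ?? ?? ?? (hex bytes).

MEM[0x22,0x0e,0x0d,0x01] = 93 e6 7d 3a

#0 dst[0x00+3] := {0x25,0x3a,0x57}
#1 dst[0x06+3] := {0x64,0x9b,0x25}
#2 dst[0x18+4] := {0x90,0x9b,0x7d,0xe6}
#3 dst[0x08+8] := {0x64,0x9b,0x25,0x90,0x9b,0x7d,0xe6,0xc6}
query mem[0x22]=0x93, mem[0x0e]=0xe6, mem[0x0d]=0x7d, mem[0x01]=0x3a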